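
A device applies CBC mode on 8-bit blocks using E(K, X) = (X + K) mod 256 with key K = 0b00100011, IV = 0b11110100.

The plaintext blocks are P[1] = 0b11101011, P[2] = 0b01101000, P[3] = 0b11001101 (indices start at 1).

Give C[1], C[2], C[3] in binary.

C[1] = 0b01000010, C[2] = 0b01001101, C[3] = 0b10100011

CBC encryption: C_i = E(K, P_i ⊕ C_{i−1}), with C_{0} = IV.
C[1]: P[1] ⊕ 0b11110100 = 0b00011111; E(K, 0b00011111) = 0b01000010.
C[2]: P[2] ⊕ 0b01000010 = 0b00101010; E(K, 0b00101010) = 0b01001101.
C[3]: P[3] ⊕ 0b01001101 = 0b10000000; E(K, 0b10000000) = 0b10100011.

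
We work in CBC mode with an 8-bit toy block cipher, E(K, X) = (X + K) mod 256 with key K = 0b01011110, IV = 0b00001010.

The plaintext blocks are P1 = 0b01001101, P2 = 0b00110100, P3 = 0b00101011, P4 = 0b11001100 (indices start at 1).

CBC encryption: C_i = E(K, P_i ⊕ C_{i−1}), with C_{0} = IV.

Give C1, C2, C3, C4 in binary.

C1 = 0b10100101, C2 = 0b11101111, C3 = 0b00100010, C4 = 0b01001100

C1: P1 ⊕ 0b00001010 = 0b01000111; E(K, 0b01000111) = 0b10100101.
C2: P2 ⊕ 0b10100101 = 0b10010001; E(K, 0b10010001) = 0b11101111.
C3: P3 ⊕ 0b11101111 = 0b11000100; E(K, 0b11000100) = 0b00100010.
C4: P4 ⊕ 0b00100010 = 0b11101110; E(K, 0b11101110) = 0b01001100.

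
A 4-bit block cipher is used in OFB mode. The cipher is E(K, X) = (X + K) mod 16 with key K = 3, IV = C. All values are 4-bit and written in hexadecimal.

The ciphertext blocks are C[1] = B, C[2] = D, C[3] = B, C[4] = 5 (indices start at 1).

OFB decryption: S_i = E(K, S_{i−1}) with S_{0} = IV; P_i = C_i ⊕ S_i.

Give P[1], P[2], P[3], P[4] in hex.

P[1] = 4, P[2] = F, P[3] = E, P[4] = D

P[1]: S = E(K, C) = F; B ⊕ F = 4.
P[2]: S = E(K, F) = 2; D ⊕ 2 = F.
P[3]: S = E(K, 2) = 5; B ⊕ 5 = E.
P[4]: S = E(K, 5) = 8; 5 ⊕ 8 = D.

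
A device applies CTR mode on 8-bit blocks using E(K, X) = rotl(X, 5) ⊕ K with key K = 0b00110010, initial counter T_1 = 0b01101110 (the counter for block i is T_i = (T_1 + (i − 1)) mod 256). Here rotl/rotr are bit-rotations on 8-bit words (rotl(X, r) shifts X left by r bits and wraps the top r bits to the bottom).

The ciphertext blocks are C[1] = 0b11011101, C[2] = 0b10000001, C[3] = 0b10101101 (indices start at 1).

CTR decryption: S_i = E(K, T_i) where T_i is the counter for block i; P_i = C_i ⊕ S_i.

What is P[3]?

P[3] = 0b10010001

P[3]: T = 0b01110000, S = E(K, T) = 0b00111100; 0b10101101 ⊕ 0b00111100 = 0b10010001.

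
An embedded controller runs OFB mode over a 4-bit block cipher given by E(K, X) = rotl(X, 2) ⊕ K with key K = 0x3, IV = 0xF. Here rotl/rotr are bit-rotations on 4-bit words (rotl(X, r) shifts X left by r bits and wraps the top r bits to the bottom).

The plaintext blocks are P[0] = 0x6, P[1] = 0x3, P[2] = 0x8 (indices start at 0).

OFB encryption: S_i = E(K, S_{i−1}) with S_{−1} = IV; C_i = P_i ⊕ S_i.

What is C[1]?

C[0]: S = E(K, 0xF) = 0xC; 0x6 ⊕ 0xC = 0xA.
C[1]: S = E(K, 0xC) = 0x0; 0x3 ⊕ 0x0 = 0x3.

C[1] = 0x3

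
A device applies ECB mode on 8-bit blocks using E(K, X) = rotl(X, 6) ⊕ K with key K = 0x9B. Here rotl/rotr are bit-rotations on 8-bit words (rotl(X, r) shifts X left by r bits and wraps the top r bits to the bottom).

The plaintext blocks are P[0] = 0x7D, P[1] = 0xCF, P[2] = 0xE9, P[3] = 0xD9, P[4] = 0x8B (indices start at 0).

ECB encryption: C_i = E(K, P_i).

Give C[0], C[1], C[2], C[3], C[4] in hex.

C[0]: E(K, 0x7D) = 0xC4.
C[1]: E(K, 0xCF) = 0x68.
C[2]: E(K, 0xE9) = 0xE1.
C[3]: E(K, 0xD9) = 0xED.
C[4]: E(K, 0x8B) = 0x79.

C[0] = 0xC4, C[1] = 0x68, C[2] = 0xE1, C[3] = 0xED, C[4] = 0x79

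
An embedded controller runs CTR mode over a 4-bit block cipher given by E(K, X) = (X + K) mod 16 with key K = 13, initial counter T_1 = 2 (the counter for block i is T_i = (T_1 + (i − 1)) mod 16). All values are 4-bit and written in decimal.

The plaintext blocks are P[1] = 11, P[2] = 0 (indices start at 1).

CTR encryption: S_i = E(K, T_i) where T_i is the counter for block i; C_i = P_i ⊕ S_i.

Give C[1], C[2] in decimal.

C[1]: T = 2, S = E(K, T) = 15; 11 ⊕ 15 = 4.
C[2]: T = 3, S = E(K, T) = 0; 0 ⊕ 0 = 0.

C[1] = 4, C[2] = 0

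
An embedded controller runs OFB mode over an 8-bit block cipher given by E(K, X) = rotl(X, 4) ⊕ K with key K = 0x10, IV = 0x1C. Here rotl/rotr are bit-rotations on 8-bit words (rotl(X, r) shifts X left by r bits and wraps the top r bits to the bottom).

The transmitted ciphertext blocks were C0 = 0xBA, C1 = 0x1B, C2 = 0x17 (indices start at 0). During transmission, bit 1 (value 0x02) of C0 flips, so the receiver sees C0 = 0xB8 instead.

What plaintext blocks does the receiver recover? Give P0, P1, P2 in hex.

P0 = 0x69, P1 = 0x16, P2 = 0xD7

OFB decryption: S_i = E(K, S_{i−1}) with S_{−1} = IV; P_i = C_i ⊕ S_i.
Only C0 changed, to 0xB8. In OFB, a change in C_i flips the same bit in P_i only; the keystream is unaffected. Decrypting the received ciphertext:
P0: S = E(K, 0x1C) = 0xD1; 0xB8 ⊕ 0xD1 = 0x69.
P1: S = E(K, 0xD1) = 0x0D; 0x1B ⊕ 0x0D = 0x16.
P2: S = E(K, 0x0D) = 0xC0; 0x17 ⊕ 0xC0 = 0xD7.
Blocks that differ from the original plaintext: P0.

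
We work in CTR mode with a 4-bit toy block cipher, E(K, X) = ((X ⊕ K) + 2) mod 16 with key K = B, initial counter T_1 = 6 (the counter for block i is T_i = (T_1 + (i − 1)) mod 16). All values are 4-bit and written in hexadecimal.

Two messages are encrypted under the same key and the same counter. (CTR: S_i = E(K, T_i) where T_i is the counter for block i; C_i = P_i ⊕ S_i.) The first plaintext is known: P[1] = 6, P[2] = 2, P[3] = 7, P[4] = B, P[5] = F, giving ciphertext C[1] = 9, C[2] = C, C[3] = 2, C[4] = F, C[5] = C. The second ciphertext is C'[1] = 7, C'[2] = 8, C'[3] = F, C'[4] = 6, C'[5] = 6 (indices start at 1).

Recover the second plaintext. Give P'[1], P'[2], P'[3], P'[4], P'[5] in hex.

In CTR with a reused counter, both messages share the same keystream S_i, so C_i ⊕ C'_i = P_i ⊕ P'_i and thus P'_i = P_i ⊕ C_i ⊕ C'_i.
P'[1]: 6 ⊕ 9 ⊕ 7 = 8.
P'[2]: 2 ⊕ C ⊕ 8 = 6.
P'[3]: 7 ⊕ 2 ⊕ F = A.
P'[4]: B ⊕ F ⊕ 6 = 2.
P'[5]: F ⊕ C ⊕ 6 = 5.

P'[1] = 8, P'[2] = 6, P'[3] = A, P'[4] = 2, P'[5] = 5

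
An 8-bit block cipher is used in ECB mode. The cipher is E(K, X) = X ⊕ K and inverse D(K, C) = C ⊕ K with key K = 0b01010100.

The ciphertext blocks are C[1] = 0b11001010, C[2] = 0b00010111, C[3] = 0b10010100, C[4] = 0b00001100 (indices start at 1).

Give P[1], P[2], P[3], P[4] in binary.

ECB decryption: P_i = D(K, C_i).
P[1]: D(K, 0b11001010) = 0b10011110.
P[2]: D(K, 0b00010111) = 0b01000011.
P[3]: D(K, 0b10010100) = 0b11000000.
P[4]: D(K, 0b00001100) = 0b01011000.

P[1] = 0b10011110, P[2] = 0b01000011, P[3] = 0b11000000, P[4] = 0b01011000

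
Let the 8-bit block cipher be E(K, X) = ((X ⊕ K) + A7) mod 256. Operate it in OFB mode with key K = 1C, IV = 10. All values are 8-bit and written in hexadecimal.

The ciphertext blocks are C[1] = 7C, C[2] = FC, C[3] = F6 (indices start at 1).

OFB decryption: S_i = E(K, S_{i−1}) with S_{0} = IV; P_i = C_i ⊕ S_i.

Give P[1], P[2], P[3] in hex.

P[1]: S = E(K, 10) = B3; 7C ⊕ B3 = CF.
P[2]: S = E(K, B3) = 56; FC ⊕ 56 = AA.
P[3]: S = E(K, 56) = F1; F6 ⊕ F1 = 07.

P[1] = CF, P[2] = AA, P[3] = 07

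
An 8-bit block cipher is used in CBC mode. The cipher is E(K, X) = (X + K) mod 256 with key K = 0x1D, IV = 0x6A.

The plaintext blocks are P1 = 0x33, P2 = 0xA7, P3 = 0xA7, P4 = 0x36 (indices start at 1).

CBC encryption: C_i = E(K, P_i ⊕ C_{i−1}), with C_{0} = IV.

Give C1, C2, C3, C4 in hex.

C1 = 0x76, C2 = 0xEE, C3 = 0x66, C4 = 0x6D

C1: P1 ⊕ 0x6A = 0x59; E(K, 0x59) = 0x76.
C2: P2 ⊕ 0x76 = 0xD1; E(K, 0xD1) = 0xEE.
C3: P3 ⊕ 0xEE = 0x49; E(K, 0x49) = 0x66.
C4: P4 ⊕ 0x66 = 0x50; E(K, 0x50) = 0x6D.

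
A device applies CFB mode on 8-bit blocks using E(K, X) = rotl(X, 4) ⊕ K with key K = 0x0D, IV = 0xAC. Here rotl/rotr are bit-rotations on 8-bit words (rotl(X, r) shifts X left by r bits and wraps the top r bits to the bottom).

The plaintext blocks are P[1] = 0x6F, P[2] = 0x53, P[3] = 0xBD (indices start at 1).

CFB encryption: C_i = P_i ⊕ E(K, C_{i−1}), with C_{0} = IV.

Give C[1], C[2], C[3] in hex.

C[1] = 0xA8, C[2] = 0xD4, C[3] = 0xFD

C[1]: E(K, 0xAC) = 0xC7; 0x6F ⊕ 0xC7 = 0xA8.
C[2]: E(K, 0xA8) = 0x87; 0x53 ⊕ 0x87 = 0xD4.
C[3]: E(K, 0xD4) = 0x40; 0xBD ⊕ 0x40 = 0xFD.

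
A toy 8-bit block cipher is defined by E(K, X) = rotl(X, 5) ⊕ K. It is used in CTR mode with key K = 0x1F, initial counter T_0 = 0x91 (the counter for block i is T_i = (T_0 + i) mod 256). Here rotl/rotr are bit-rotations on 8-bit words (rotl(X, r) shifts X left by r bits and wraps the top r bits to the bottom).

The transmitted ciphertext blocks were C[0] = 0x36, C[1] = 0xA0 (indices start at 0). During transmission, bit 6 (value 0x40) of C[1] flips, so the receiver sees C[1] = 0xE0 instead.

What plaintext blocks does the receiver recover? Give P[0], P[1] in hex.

CTR decryption: S_i = E(K, T_i) where T_i is the counter for block i; P_i = C_i ⊕ S_i.
Only C[1] changed, to 0xE0. In CTR, a change in C_i flips the same bit in P_i only; the keystream is unaffected. Decrypting the received ciphertext:
P[0]: T = 0x91, S = E(K, T) = 0x2D; 0x36 ⊕ 0x2D = 0x1B.
P[1]: T = 0x92, S = E(K, T) = 0x4D; 0xE0 ⊕ 0x4D = 0xAD.
Blocks that differ from the original plaintext: P[1].

P[0] = 0x1B, P[1] = 0xAD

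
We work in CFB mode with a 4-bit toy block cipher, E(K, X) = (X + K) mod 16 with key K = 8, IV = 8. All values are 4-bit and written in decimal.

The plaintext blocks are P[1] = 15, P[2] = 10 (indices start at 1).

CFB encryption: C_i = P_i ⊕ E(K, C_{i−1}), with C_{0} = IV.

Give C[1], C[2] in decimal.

C[1] = 15, C[2] = 13

C[1]: E(K, 8) = 0; 15 ⊕ 0 = 15.
C[2]: E(K, 15) = 7; 10 ⊕ 7 = 13.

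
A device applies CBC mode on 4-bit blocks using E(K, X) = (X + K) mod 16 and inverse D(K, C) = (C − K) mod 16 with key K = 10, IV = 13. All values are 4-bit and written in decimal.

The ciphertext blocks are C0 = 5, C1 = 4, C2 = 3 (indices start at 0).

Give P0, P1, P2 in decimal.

P0 = 6, P1 = 15, P2 = 13

CBC decryption: P_i = D(K, C_i) ⊕ C_{i−1}, with C_{−1} = IV.
P0: D(K, 5) = 11; 11 ⊕ 13 = 6.
P1: D(K, 4) = 10; 10 ⊕ 5 = 15.
P2: D(K, 3) = 9; 9 ⊕ 4 = 13.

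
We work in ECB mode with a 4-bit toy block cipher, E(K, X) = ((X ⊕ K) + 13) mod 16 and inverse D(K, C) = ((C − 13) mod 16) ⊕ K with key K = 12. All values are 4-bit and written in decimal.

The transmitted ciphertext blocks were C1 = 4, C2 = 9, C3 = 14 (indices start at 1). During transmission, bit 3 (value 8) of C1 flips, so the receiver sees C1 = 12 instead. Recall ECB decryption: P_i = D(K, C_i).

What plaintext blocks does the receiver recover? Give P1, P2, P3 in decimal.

Only C1 changed, to 12. In ECB, a change in C_i affects only P_i. Decrypting the received ciphertext:
P1: D(K, 12) = 3.
P2: D(K, 9) = 0.
P3: D(K, 14) = 13.
Blocks that differ from the original plaintext: P1.

P1 = 3, P2 = 0, P3 = 13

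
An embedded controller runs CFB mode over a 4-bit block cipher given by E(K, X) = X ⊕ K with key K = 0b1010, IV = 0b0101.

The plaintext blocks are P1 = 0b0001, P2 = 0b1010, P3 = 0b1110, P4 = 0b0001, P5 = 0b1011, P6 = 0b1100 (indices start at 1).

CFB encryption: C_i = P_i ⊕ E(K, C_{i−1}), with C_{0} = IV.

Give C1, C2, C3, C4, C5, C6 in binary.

C1 = 0b1110, C2 = 0b1110, C3 = 0b1010, C4 = 0b0001, C5 = 0b0000, C6 = 0b0110

C1: E(K, 0b0101) = 0b1111; 0b0001 ⊕ 0b1111 = 0b1110.
C2: E(K, 0b1110) = 0b0100; 0b1010 ⊕ 0b0100 = 0b1110.
C3: E(K, 0b1110) = 0b0100; 0b1110 ⊕ 0b0100 = 0b1010.
C4: E(K, 0b1010) = 0b0000; 0b0001 ⊕ 0b0000 = 0b0001.
C5: E(K, 0b0001) = 0b1011; 0b1011 ⊕ 0b1011 = 0b0000.
C6: E(K, 0b0000) = 0b1010; 0b1100 ⊕ 0b1010 = 0b0110.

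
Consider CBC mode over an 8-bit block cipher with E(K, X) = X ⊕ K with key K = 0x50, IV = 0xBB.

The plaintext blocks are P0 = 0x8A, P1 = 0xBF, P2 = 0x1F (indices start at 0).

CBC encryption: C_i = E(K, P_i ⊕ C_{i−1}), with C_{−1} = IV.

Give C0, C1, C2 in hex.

C0: P0 ⊕ 0xBB = 0x31; E(K, 0x31) = 0x61.
C1: P1 ⊕ 0x61 = 0xDE; E(K, 0xDE) = 0x8E.
C2: P2 ⊕ 0x8E = 0x91; E(K, 0x91) = 0xC1.

C0 = 0x61, C1 = 0x8E, C2 = 0xC1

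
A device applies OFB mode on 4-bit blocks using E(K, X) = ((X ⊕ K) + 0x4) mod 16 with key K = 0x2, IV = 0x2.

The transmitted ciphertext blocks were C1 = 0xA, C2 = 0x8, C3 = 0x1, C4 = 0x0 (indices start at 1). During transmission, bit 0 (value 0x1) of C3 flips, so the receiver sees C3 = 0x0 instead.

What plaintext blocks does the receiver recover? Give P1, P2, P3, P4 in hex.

P1 = 0xE, P2 = 0x2, P3 = 0xC, P4 = 0x2

OFB decryption: S_i = E(K, S_{i−1}) with S_{0} = IV; P_i = C_i ⊕ S_i.
Only C3 changed, to 0x0. In OFB, a change in C_i flips the same bit in P_i only; the keystream is unaffected. Decrypting the received ciphertext:
P1: S = E(K, 0x2) = 0x4; 0xA ⊕ 0x4 = 0xE.
P2: S = E(K, 0x4) = 0xA; 0x8 ⊕ 0xA = 0x2.
P3: S = E(K, 0xA) = 0xC; 0x0 ⊕ 0xC = 0xC.
P4: S = E(K, 0xC) = 0x2; 0x0 ⊕ 0x2 = 0x2.
Blocks that differ from the original plaintext: P3.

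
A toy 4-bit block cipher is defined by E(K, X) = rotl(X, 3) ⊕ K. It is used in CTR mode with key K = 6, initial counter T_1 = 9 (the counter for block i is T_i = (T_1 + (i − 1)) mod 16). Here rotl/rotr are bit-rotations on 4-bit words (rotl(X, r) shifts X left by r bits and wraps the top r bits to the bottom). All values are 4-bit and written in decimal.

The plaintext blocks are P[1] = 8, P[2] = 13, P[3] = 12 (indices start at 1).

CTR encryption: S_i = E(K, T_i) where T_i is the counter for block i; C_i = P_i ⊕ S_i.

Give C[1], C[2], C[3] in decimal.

C[1]: T = 9, S = E(K, T) = 10; 8 ⊕ 10 = 2.
C[2]: T = 10, S = E(K, T) = 3; 13 ⊕ 3 = 14.
C[3]: T = 11, S = E(K, T) = 11; 12 ⊕ 11 = 7.

C[1] = 2, C[2] = 14, C[3] = 7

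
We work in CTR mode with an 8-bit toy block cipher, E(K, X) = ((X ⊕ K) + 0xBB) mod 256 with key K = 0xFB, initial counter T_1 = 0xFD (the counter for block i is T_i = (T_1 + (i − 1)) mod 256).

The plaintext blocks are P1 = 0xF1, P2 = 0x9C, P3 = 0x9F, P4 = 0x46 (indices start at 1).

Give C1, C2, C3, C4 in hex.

CTR encryption: S_i = E(K, T_i) where T_i is the counter for block i; C_i = P_i ⊕ S_i.
C1: T = 0xFD, S = E(K, T) = 0xC1; 0xF1 ⊕ 0xC1 = 0x30.
C2: T = 0xFE, S = E(K, T) = 0xC0; 0x9C ⊕ 0xC0 = 0x5C.
C3: T = 0xFF, S = E(K, T) = 0xBF; 0x9F ⊕ 0xBF = 0x20.
C4: T = 0x00, S = E(K, T) = 0xB6; 0x46 ⊕ 0xB6 = 0xF0.

C1 = 0x30, C2 = 0x5C, C3 = 0x20, C4 = 0xF0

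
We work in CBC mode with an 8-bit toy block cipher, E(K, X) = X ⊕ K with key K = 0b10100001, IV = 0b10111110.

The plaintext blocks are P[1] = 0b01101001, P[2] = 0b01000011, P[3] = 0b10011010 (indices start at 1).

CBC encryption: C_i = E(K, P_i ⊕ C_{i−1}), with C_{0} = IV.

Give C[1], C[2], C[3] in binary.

C[1] = 0b01110110, C[2] = 0b10010100, C[3] = 0b10101111

C[1]: P[1] ⊕ 0b10111110 = 0b11010111; E(K, 0b11010111) = 0b01110110.
C[2]: P[2] ⊕ 0b01110110 = 0b00110101; E(K, 0b00110101) = 0b10010100.
C[3]: P[3] ⊕ 0b10010100 = 0b00001110; E(K, 0b00001110) = 0b10101111.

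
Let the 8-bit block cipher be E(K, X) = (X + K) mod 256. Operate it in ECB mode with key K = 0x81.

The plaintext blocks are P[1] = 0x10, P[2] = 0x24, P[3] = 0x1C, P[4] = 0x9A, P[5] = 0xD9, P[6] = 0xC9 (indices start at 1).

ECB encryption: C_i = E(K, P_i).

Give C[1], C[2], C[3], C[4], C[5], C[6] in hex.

C[1]: E(K, 0x10) = 0x91.
C[2]: E(K, 0x24) = 0xA5.
C[3]: E(K, 0x1C) = 0x9D.
C[4]: E(K, 0x9A) = 0x1B.
C[5]: E(K, 0xD9) = 0x5A.
C[6]: E(K, 0xC9) = 0x4A.

C[1] = 0x91, C[2] = 0xA5, C[3] = 0x9D, C[4] = 0x1B, C[5] = 0x5A, C[6] = 0x4A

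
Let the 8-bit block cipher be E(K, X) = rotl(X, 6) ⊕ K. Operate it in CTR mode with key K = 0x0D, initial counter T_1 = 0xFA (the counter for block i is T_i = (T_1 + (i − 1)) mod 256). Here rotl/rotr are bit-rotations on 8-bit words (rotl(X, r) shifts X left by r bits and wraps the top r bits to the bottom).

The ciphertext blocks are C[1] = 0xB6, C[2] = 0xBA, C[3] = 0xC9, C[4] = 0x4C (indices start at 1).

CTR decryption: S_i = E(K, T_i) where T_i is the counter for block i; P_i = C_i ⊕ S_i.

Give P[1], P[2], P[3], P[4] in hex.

P[1] = 0x05, P[2] = 0x49, P[3] = 0xFB, P[4] = 0x3E

P[1]: T = 0xFA, S = E(K, T) = 0xB3; 0xB6 ⊕ 0xB3 = 0x05.
P[2]: T = 0xFB, S = E(K, T) = 0xF3; 0xBA ⊕ 0xF3 = 0x49.
P[3]: T = 0xFC, S = E(K, T) = 0x32; 0xC9 ⊕ 0x32 = 0xFB.
P[4]: T = 0xFD, S = E(K, T) = 0x72; 0x4C ⊕ 0x72 = 0x3E.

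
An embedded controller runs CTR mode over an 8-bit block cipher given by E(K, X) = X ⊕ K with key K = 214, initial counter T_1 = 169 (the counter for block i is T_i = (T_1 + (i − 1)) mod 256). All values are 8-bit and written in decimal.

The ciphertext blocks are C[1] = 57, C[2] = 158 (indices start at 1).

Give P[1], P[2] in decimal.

CTR decryption: S_i = E(K, T_i) where T_i is the counter for block i; P_i = C_i ⊕ S_i.
P[1]: T = 169, S = E(K, T) = 127; 57 ⊕ 127 = 70.
P[2]: T = 170, S = E(K, T) = 124; 158 ⊕ 124 = 226.

P[1] = 70, P[2] = 226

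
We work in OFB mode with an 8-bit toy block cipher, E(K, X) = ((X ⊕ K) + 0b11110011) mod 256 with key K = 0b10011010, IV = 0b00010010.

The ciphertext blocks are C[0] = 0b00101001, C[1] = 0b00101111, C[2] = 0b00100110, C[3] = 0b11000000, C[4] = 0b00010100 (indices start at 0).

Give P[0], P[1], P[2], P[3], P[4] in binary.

P[0] = 0b01010010, P[1] = 0b11111011, P[2] = 0b01100111, P[3] = 0b00001110, P[4] = 0b01010011

OFB decryption: S_i = E(K, S_{i−1}) with S_{−1} = IV; P_i = C_i ⊕ S_i.
P[0]: S = E(K, 0b00010010) = 0b01111011; 0b00101001 ⊕ 0b01111011 = 0b01010010.
P[1]: S = E(K, 0b01111011) = 0b11010100; 0b00101111 ⊕ 0b11010100 = 0b11111011.
P[2]: S = E(K, 0b11010100) = 0b01000001; 0b00100110 ⊕ 0b01000001 = 0b01100111.
P[3]: S = E(K, 0b01000001) = 0b11001110; 0b11000000 ⊕ 0b11001110 = 0b00001110.
P[4]: S = E(K, 0b11001110) = 0b01000111; 0b00010100 ⊕ 0b01000111 = 0b01010011.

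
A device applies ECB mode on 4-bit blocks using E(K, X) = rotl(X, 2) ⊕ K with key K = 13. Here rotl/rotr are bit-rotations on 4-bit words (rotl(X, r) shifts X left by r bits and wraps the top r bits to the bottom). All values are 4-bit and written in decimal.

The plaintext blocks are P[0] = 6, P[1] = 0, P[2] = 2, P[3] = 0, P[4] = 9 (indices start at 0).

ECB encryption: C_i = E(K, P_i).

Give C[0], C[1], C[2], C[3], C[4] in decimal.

C[0]: E(K, 6) = 4.
C[1]: E(K, 0) = 13.
C[2]: E(K, 2) = 5.
C[3]: E(K, 0) = 13.
C[4]: E(K, 9) = 11.

C[0] = 4, C[1] = 13, C[2] = 5, C[3] = 13, C[4] = 11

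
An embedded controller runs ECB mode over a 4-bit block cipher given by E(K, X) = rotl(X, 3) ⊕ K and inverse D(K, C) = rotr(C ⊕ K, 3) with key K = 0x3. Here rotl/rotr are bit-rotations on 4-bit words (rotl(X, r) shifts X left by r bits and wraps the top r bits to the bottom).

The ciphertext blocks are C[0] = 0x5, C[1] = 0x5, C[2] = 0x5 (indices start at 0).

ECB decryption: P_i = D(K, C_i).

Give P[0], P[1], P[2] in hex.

P[0]: D(K, 0x5) = 0xC.
P[1]: D(K, 0x5) = 0xC.
P[2]: D(K, 0x5) = 0xC.

P[0] = 0xC, P[1] = 0xC, P[2] = 0xC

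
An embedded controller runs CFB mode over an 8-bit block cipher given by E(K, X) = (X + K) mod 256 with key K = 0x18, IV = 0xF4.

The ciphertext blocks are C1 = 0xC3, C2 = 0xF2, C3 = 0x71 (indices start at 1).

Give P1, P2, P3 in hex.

P1 = 0xCF, P2 = 0x29, P3 = 0x7B

CFB decryption: P_i = C_i ⊕ E(K, C_{i−1}), with C_{0} = IV.
P1: E(K, 0xF4) = 0x0C; 0xC3 ⊕ 0x0C = 0xCF.
P2: E(K, 0xC3) = 0xDB; 0xF2 ⊕ 0xDB = 0x29.
P3: E(K, 0xF2) = 0x0A; 0x71 ⊕ 0x0A = 0x7B.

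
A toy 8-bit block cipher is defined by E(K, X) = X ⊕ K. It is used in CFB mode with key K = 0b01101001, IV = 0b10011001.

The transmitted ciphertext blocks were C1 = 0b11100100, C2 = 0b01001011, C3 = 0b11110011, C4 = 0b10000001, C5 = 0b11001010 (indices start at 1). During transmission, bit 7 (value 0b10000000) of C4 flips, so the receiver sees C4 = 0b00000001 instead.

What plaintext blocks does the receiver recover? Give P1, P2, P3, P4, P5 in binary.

CFB decryption: P_i = C_i ⊕ E(K, C_{i−1}), with C_{0} = IV.
Only C4 changed, to 0b00000001. In CFB, a change in C_i flips the same bit in P_i and garbles P_{i+1}. Decrypting the received ciphertext:
P1: E(K, 0b10011001) = 0b11110000; 0b11100100 ⊕ 0b11110000 = 0b00010100.
P2: E(K, 0b11100100) = 0b10001101; 0b01001011 ⊕ 0b10001101 = 0b11000110.
P3: E(K, 0b01001011) = 0b00100010; 0b11110011 ⊕ 0b00100010 = 0b11010001.
P4: E(K, 0b11110011) = 0b10011010; 0b00000001 ⊕ 0b10011010 = 0b10011011.
P5: E(K, 0b00000001) = 0b01101000; 0b11001010 ⊕ 0b01101000 = 0b10100010.
Blocks that differ from the original plaintext: P4, P5.

P1 = 0b00010100, P2 = 0b11000110, P3 = 0b11010001, P4 = 0b10011011, P5 = 0b10100010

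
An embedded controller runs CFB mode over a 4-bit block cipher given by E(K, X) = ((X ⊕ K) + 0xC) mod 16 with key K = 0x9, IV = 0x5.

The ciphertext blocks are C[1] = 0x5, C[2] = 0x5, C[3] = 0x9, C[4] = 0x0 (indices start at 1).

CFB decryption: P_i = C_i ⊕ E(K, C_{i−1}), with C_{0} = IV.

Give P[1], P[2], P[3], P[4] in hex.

P[1] = 0xD, P[2] = 0xD, P[3] = 0x1, P[4] = 0xC

P[1]: E(K, 0x5) = 0x8; 0x5 ⊕ 0x8 = 0xD.
P[2]: E(K, 0x5) = 0x8; 0x5 ⊕ 0x8 = 0xD.
P[3]: E(K, 0x5) = 0x8; 0x9 ⊕ 0x8 = 0x1.
P[4]: E(K, 0x9) = 0xC; 0x0 ⊕ 0xC = 0xC.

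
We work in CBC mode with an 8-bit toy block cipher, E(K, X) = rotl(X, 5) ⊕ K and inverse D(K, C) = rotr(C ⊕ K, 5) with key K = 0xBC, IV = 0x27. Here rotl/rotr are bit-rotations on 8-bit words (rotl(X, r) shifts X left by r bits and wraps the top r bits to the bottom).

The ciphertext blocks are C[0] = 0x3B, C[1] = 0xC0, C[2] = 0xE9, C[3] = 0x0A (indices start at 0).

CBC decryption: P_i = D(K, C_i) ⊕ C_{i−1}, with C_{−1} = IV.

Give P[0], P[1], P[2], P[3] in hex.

P[0] = 0x1B, P[1] = 0xD8, P[2] = 0x6A, P[3] = 0x5C

P[0]: D(K, 0x3B) = 0x3C; 0x3C ⊕ 0x27 = 0x1B.
P[1]: D(K, 0xC0) = 0xE3; 0xE3 ⊕ 0x3B = 0xD8.
P[2]: D(K, 0xE9) = 0xAA; 0xAA ⊕ 0xC0 = 0x6A.
P[3]: D(K, 0x0A) = 0xB5; 0xB5 ⊕ 0xE9 = 0x5C.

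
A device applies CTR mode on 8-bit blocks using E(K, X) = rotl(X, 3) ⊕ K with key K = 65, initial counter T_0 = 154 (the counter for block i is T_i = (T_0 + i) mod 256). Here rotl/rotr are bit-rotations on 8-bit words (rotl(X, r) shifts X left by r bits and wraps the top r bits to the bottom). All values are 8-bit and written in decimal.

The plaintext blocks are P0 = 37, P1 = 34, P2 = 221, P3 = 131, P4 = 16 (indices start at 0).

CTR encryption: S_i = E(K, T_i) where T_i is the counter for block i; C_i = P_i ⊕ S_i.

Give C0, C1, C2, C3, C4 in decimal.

C0 = 176, C1 = 191, C2 = 120, C3 = 46, C4 = 165

C0: T = 154, S = E(K, T) = 149; 37 ⊕ 149 = 176.
C1: T = 155, S = E(K, T) = 157; 34 ⊕ 157 = 191.
C2: T = 156, S = E(K, T) = 165; 221 ⊕ 165 = 120.
C3: T = 157, S = E(K, T) = 173; 131 ⊕ 173 = 46.
C4: T = 158, S = E(K, T) = 181; 16 ⊕ 181 = 165.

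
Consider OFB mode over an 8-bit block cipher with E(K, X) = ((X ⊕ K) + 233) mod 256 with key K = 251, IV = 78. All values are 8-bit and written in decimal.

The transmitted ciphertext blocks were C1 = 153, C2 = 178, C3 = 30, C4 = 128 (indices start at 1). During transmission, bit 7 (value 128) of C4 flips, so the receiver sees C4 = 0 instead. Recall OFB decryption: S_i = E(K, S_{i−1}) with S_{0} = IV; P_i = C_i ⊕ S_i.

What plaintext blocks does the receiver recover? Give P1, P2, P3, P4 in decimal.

P1 = 7, P2 = 252, P3 = 128, P4 = 78

Only C4 changed, to 0. In OFB, a change in C_i flips the same bit in P_i only; the keystream is unaffected. Decrypting the received ciphertext:
P1: S = E(K, 78) = 158; 153 ⊕ 158 = 7.
P2: S = E(K, 158) = 78; 178 ⊕ 78 = 252.
P3: S = E(K, 78) = 158; 30 ⊕ 158 = 128.
P4: S = E(K, 158) = 78; 0 ⊕ 78 = 78.
Blocks that differ from the original plaintext: P4.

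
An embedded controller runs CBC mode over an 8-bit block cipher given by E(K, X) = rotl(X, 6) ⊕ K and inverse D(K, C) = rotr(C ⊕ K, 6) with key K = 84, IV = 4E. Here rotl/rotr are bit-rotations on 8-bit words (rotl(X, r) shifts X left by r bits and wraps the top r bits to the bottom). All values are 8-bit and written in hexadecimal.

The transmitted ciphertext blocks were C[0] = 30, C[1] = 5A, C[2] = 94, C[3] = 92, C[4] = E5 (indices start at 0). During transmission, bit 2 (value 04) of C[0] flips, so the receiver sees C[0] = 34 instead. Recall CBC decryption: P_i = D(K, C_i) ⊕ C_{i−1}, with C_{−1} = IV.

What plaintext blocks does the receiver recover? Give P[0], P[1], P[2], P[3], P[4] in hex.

Only C[0] changed, to 34. In CBC, a change in C_i garbles P_i and flips the same bit in P_{i+1}. Decrypting the received ciphertext:
P[0]: D(K, 34) = C2; C2 ⊕ 4E = 8C.
P[1]: D(K, 5A) = 7B; 7B ⊕ 34 = 4F.
P[2]: D(K, 94) = 40; 40 ⊕ 5A = 1A.
P[3]: D(K, 92) = 58; 58 ⊕ 94 = CC.
P[4]: D(K, E5) = 85; 85 ⊕ 92 = 17.
Blocks that differ from the original plaintext: P[0], P[1].

P[0] = 8C, P[1] = 4F, P[2] = 1A, P[3] = CC, P[4] = 17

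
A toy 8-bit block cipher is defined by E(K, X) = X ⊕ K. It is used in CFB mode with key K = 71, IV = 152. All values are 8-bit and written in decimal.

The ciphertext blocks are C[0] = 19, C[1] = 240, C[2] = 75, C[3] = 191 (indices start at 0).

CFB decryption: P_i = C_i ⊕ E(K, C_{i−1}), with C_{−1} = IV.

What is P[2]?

P[2] = 252

P[2]: E(K, 240) = 183; 75 ⊕ 183 = 252.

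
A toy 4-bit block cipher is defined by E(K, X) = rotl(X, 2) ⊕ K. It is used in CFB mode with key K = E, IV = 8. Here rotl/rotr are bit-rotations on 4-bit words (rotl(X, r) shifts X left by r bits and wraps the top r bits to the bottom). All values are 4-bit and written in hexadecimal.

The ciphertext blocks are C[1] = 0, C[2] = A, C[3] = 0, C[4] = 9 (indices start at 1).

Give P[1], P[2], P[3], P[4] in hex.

P[1] = C, P[2] = 4, P[3] = 4, P[4] = 7

CFB decryption: P_i = C_i ⊕ E(K, C_{i−1}), with C_{0} = IV.
P[1]: E(K, 8) = C; 0 ⊕ C = C.
P[2]: E(K, 0) = E; A ⊕ E = 4.
P[3]: E(K, A) = 4; 0 ⊕ 4 = 4.
P[4]: E(K, 0) = E; 9 ⊕ E = 7.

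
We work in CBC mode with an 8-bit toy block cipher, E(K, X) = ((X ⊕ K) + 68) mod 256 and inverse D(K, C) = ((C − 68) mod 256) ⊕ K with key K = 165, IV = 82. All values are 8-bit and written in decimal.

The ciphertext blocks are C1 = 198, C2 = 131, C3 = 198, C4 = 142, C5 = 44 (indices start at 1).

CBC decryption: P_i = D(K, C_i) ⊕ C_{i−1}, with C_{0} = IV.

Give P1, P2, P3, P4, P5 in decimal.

P1 = 117, P2 = 92, P3 = 164, P4 = 41, P5 = 195

P1: D(K, 198) = 39; 39 ⊕ 82 = 117.
P2: D(K, 131) = 154; 154 ⊕ 198 = 92.
P3: D(K, 198) = 39; 39 ⊕ 131 = 164.
P4: D(K, 142) = 239; 239 ⊕ 198 = 41.
P5: D(K, 44) = 77; 77 ⊕ 142 = 195.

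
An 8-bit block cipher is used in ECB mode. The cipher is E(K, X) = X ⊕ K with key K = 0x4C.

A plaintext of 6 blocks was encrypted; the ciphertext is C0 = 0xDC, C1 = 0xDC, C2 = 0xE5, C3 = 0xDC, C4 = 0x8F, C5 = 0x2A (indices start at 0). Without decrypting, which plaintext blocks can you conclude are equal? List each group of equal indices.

P0 = P1 = P3

ECB encrypts each block independently with the same key, so equal ciphertext blocks imply equal plaintext blocks.
C0 = C1 = C3 = 0xDC, so P0 = P1 = P3.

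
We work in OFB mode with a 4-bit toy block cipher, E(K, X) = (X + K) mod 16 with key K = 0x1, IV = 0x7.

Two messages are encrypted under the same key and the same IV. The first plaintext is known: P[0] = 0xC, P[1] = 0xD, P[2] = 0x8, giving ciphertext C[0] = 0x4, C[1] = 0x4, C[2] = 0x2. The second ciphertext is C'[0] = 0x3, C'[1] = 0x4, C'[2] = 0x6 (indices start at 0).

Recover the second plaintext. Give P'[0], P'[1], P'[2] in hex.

P'[0] = 0xB, P'[1] = 0xD, P'[2] = 0xC

In OFB with a reused IV, both messages share the same keystream S_i, so C_i ⊕ C'_i = P_i ⊕ P'_i and thus P'_i = P_i ⊕ C_i ⊕ C'_i.
P'[0]: 0xC ⊕ 0x4 ⊕ 0x3 = 0xB.
P'[1]: 0xD ⊕ 0x4 ⊕ 0x4 = 0xD.
P'[2]: 0x8 ⊕ 0x2 ⊕ 0x6 = 0xC.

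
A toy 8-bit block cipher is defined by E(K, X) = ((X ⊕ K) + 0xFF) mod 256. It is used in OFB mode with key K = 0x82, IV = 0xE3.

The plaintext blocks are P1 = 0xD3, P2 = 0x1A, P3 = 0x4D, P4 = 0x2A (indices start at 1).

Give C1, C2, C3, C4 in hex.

C1 = 0xB3, C2 = 0xFB, C3 = 0x2F, C4 = 0xF5

OFB encryption: S_i = E(K, S_{i−1}) with S_{0} = IV; C_i = P_i ⊕ S_i.
C1: S = E(K, 0xE3) = 0x60; 0xD3 ⊕ 0x60 = 0xB3.
C2: S = E(K, 0x60) = 0xE1; 0x1A ⊕ 0xE1 = 0xFB.
C3: S = E(K, 0xE1) = 0x62; 0x4D ⊕ 0x62 = 0x2F.
C4: S = E(K, 0x62) = 0xDF; 0x2A ⊕ 0xDF = 0xF5.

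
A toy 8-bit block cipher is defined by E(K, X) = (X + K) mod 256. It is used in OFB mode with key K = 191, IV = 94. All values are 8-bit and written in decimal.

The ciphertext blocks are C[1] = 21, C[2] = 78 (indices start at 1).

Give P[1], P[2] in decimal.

P[1] = 8, P[2] = 146

OFB decryption: S_i = E(K, S_{i−1}) with S_{0} = IV; P_i = C_i ⊕ S_i.
P[1]: S = E(K, 94) = 29; 21 ⊕ 29 = 8.
P[2]: S = E(K, 29) = 220; 78 ⊕ 220 = 146.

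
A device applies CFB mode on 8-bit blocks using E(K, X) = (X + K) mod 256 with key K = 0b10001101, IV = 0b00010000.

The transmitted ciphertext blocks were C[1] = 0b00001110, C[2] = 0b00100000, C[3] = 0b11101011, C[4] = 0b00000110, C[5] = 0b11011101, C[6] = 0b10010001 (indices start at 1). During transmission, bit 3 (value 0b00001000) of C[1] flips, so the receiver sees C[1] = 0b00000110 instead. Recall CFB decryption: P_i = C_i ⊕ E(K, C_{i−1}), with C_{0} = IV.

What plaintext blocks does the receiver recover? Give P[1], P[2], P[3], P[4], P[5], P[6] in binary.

P[1] = 0b10011011, P[2] = 0b10110011, P[3] = 0b01000110, P[4] = 0b01111110, P[5] = 0b01001110, P[6] = 0b11111011

Only C[1] changed, to 0b00000110. In CFB, a change in C_i flips the same bit in P_i and garbles P_{i+1}. Decrypting the received ciphertext:
P[1]: E(K, 0b00010000) = 0b10011101; 0b00000110 ⊕ 0b10011101 = 0b10011011.
P[2]: E(K, 0b00000110) = 0b10010011; 0b00100000 ⊕ 0b10010011 = 0b10110011.
P[3]: E(K, 0b00100000) = 0b10101101; 0b11101011 ⊕ 0b10101101 = 0b01000110.
P[4]: E(K, 0b11101011) = 0b01111000; 0b00000110 ⊕ 0b01111000 = 0b01111110.
P[5]: E(K, 0b00000110) = 0b10010011; 0b11011101 ⊕ 0b10010011 = 0b01001110.
P[6]: E(K, 0b11011101) = 0b01101010; 0b10010001 ⊕ 0b01101010 = 0b11111011.
Blocks that differ from the original plaintext: P[1], P[2].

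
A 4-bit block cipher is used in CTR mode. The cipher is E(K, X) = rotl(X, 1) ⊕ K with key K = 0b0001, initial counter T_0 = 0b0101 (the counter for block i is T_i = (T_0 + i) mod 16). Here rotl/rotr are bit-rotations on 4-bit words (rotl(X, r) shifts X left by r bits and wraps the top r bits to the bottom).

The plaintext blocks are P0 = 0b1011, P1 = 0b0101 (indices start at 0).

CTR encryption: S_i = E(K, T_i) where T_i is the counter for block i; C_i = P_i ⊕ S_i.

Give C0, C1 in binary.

C0 = 0b0000, C1 = 0b1000

C0: T = 0b0101, S = E(K, T) = 0b1011; 0b1011 ⊕ 0b1011 = 0b0000.
C1: T = 0b0110, S = E(K, T) = 0b1101; 0b0101 ⊕ 0b1101 = 0b1000.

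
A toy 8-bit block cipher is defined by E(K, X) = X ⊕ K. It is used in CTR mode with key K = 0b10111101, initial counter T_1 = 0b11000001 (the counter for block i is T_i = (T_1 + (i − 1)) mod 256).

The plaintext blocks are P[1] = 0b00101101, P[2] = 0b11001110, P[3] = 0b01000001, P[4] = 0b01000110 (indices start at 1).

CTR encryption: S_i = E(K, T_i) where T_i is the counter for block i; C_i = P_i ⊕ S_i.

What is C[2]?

C[2] = 0b10110001

C[1]: T = 0b11000001, S = E(K, T) = 0b01111100; 0b00101101 ⊕ 0b01111100 = 0b01010001.
C[2]: T = 0b11000010, S = E(K, T) = 0b01111111; 0b11001110 ⊕ 0b01111111 = 0b10110001.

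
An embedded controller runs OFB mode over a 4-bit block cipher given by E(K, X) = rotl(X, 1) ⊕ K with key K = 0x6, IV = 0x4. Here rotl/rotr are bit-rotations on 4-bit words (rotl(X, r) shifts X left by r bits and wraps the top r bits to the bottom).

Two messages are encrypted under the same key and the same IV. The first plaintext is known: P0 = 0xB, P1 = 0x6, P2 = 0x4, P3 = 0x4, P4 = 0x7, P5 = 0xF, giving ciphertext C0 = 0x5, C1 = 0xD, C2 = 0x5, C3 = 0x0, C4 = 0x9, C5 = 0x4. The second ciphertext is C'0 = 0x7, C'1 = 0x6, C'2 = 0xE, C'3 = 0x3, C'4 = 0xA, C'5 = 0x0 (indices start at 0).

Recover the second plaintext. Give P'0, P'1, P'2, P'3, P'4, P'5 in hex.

In OFB with a reused IV, both messages share the same keystream S_i, so C_i ⊕ C'_i = P_i ⊕ P'_i and thus P'_i = P_i ⊕ C_i ⊕ C'_i.
P'0: 0xB ⊕ 0x5 ⊕ 0x7 = 0x9.
P'1: 0x6 ⊕ 0xD ⊕ 0x6 = 0xD.
P'2: 0x4 ⊕ 0x5 ⊕ 0xE = 0xF.
P'3: 0x4 ⊕ 0x0 ⊕ 0x3 = 0x7.
P'4: 0x7 ⊕ 0x9 ⊕ 0xA = 0x4.
P'5: 0xF ⊕ 0x4 ⊕ 0x0 = 0xB.

P'0 = 0x9, P'1 = 0xD, P'2 = 0xF, P'3 = 0x7, P'4 = 0x4, P'5 = 0xB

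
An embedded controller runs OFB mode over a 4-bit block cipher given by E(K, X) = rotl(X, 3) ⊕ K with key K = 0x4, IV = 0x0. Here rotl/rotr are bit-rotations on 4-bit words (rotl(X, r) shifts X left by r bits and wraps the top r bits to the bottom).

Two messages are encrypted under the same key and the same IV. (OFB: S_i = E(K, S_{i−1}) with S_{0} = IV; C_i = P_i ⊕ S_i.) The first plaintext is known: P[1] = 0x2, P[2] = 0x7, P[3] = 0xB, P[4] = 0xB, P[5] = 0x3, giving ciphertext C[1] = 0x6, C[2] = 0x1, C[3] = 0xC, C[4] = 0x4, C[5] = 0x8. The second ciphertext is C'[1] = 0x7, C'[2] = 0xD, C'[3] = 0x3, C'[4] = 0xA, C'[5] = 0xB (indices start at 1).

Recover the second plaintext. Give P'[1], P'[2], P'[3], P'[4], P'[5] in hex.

In OFB with a reused IV, both messages share the same keystream S_i, so C_i ⊕ C'_i = P_i ⊕ P'_i and thus P'_i = P_i ⊕ C_i ⊕ C'_i.
P'[1]: 0x2 ⊕ 0x6 ⊕ 0x7 = 0x3.
P'[2]: 0x7 ⊕ 0x1 ⊕ 0xD = 0xB.
P'[3]: 0xB ⊕ 0xC ⊕ 0x3 = 0x4.
P'[4]: 0xB ⊕ 0x4 ⊕ 0xA = 0x5.
P'[5]: 0x3 ⊕ 0x8 ⊕ 0xB = 0x0.

P'[1] = 0x3, P'[2] = 0xB, P'[3] = 0x4, P'[4] = 0x5, P'[5] = 0x0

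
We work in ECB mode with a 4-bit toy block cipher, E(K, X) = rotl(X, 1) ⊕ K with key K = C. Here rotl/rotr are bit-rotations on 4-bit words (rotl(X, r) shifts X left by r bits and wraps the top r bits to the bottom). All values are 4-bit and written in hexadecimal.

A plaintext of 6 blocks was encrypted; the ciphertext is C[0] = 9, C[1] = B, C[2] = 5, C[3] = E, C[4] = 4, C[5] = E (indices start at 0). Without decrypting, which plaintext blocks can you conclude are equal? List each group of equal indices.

P[3] = P[5]

ECB encrypts each block independently with the same key, so equal ciphertext blocks imply equal plaintext blocks.
C[3] = C[5] = E, so P[3] = P[5].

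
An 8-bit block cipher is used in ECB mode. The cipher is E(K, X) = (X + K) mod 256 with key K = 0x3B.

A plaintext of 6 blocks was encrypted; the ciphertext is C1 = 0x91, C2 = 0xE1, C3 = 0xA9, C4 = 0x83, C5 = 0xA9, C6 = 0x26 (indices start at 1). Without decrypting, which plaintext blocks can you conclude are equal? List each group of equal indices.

ECB encrypts each block independently with the same key, so equal ciphertext blocks imply equal plaintext blocks.
C3 = C5 = 0xA9, so P3 = P5.

P3 = P5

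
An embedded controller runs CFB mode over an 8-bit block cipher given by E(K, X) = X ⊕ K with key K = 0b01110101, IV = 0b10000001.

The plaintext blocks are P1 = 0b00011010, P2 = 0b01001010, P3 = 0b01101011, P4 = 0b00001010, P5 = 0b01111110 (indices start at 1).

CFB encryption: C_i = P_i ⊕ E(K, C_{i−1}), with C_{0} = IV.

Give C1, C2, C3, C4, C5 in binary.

C1 = 0b11101110, C2 = 0b11010001, C3 = 0b11001111, C4 = 0b10110000, C5 = 0b10111011

C1: E(K, 0b10000001) = 0b11110100; 0b00011010 ⊕ 0b11110100 = 0b11101110.
C2: E(K, 0b11101110) = 0b10011011; 0b01001010 ⊕ 0b10011011 = 0b11010001.
C3: E(K, 0b11010001) = 0b10100100; 0b01101011 ⊕ 0b10100100 = 0b11001111.
C4: E(K, 0b11001111) = 0b10111010; 0b00001010 ⊕ 0b10111010 = 0b10110000.
C5: E(K, 0b10110000) = 0b11000101; 0b01111110 ⊕ 0b11000101 = 0b10111011.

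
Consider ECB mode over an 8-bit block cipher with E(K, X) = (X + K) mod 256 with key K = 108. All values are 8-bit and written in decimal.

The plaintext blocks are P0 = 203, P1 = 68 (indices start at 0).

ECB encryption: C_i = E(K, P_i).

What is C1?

C1 = 176

C1: E(K, 68) = 176.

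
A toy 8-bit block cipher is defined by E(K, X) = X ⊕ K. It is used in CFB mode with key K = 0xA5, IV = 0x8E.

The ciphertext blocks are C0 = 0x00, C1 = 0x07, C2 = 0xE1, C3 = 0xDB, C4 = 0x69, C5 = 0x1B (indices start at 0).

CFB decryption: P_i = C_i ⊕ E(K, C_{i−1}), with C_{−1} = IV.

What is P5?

P5 = 0xD7

P5: E(K, 0x69) = 0xCC; 0x1B ⊕ 0xCC = 0xD7.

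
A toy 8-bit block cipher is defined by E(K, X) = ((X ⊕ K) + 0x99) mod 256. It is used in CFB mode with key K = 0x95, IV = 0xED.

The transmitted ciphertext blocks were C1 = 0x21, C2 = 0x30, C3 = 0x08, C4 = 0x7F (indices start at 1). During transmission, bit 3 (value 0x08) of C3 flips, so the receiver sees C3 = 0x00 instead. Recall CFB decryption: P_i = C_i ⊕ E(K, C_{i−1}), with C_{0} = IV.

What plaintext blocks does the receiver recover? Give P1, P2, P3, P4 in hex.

P1 = 0x30, P2 = 0x7D, P3 = 0x3E, P4 = 0x51

Only C3 changed, to 0x00. In CFB, a change in C_i flips the same bit in P_i and garbles P_{i+1}. Decrypting the received ciphertext:
P1: E(K, 0xED) = 0x11; 0x21 ⊕ 0x11 = 0x30.
P2: E(K, 0x21) = 0x4D; 0x30 ⊕ 0x4D = 0x7D.
P3: E(K, 0x30) = 0x3E; 0x00 ⊕ 0x3E = 0x3E.
P4: E(K, 0x00) = 0x2E; 0x7F ⊕ 0x2E = 0x51.
Blocks that differ from the original plaintext: P3, P4.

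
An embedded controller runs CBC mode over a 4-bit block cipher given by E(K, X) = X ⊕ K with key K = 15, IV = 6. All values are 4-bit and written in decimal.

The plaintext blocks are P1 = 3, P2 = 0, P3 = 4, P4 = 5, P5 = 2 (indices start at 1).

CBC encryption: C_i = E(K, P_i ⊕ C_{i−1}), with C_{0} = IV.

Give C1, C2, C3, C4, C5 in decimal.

C1 = 10, C2 = 5, C3 = 14, C4 = 4, C5 = 9

C1: P1 ⊕ 6 = 5; E(K, 5) = 10.
C2: P2 ⊕ 10 = 10; E(K, 10) = 5.
C3: P3 ⊕ 5 = 1; E(K, 1) = 14.
C4: P4 ⊕ 14 = 11; E(K, 11) = 4.
C5: P5 ⊕ 4 = 6; E(K, 6) = 9.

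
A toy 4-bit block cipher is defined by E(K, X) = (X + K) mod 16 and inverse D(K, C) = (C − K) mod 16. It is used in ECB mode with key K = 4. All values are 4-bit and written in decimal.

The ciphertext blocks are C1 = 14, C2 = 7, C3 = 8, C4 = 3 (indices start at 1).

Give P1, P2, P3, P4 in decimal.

ECB decryption: P_i = D(K, C_i).
P1: D(K, 14) = 10.
P2: D(K, 7) = 3.
P3: D(K, 8) = 4.
P4: D(K, 3) = 15.

P1 = 10, P2 = 3, P3 = 4, P4 = 15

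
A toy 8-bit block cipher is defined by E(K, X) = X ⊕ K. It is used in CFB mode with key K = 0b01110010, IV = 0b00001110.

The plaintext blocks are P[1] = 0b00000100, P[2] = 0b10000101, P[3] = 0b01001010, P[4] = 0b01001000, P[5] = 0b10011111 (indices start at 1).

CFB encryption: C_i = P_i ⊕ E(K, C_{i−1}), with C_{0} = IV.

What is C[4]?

C[1]: E(K, 0b00001110) = 0b01111100; 0b00000100 ⊕ 0b01111100 = 0b01111000.
C[2]: E(K, 0b01111000) = 0b00001010; 0b10000101 ⊕ 0b00001010 = 0b10001111.
C[3]: E(K, 0b10001111) = 0b11111101; 0b01001010 ⊕ 0b11111101 = 0b10110111.
C[4]: E(K, 0b10110111) = 0b11000101; 0b01001000 ⊕ 0b11000101 = 0b10001101.

C[4] = 0b10001101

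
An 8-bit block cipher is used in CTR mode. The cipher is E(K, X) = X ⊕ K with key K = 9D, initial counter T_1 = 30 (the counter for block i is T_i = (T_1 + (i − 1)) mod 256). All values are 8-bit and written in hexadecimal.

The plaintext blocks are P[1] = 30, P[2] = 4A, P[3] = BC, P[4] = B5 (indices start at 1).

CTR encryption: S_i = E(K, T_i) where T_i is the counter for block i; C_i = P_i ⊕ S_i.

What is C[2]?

C[1]: T = 30, S = E(K, T) = AD; 30 ⊕ AD = 9D.
C[2]: T = 31, S = E(K, T) = AC; 4A ⊕ AC = E6.

C[2] = E6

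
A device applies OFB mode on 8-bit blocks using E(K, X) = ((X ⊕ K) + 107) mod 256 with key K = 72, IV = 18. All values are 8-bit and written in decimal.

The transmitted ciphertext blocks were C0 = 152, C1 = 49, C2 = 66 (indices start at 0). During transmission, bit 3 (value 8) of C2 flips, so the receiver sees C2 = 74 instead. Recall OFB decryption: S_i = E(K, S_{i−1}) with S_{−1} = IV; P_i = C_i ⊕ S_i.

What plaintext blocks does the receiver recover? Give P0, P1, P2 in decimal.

P0 = 93, P1 = 201, P2 = 81

Only C2 changed, to 74. In OFB, a change in C_i flips the same bit in P_i only; the keystream is unaffected. Decrypting the received ciphertext:
P0: S = E(K, 18) = 197; 152 ⊕ 197 = 93.
P1: S = E(K, 197) = 248; 49 ⊕ 248 = 201.
P2: S = E(K, 248) = 27; 74 ⊕ 27 = 81.
Blocks that differ from the original plaintext: P2.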